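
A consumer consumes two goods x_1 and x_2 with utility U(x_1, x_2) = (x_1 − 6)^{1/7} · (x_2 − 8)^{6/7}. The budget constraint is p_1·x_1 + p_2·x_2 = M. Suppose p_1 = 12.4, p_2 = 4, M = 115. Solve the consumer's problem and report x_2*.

This is Cobb-Douglas in (x_1−6, x_2−8): tangency gives 1/7·p_2·(x_2−8) = 6/7·p_1·(x_1−6).
After buying the subsistence bundle (6, 8), a share 1/7 of the remaining income goes to x_1: x_1* = 6 + 1/7·(M − 6p_1 − 8p_2)/p_1.
Discretionary income = 115 − 6·12.4 − 8·4 = 8.6; x_2* = 8 + 6/7·8.6/4 = 9.8429.

x_2* = 9.8429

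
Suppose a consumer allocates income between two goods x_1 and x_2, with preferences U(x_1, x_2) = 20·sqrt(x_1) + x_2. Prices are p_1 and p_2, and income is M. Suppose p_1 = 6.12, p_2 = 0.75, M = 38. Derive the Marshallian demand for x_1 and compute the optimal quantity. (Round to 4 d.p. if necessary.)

Utility is quasi-linear in x_2; the FOC for x_1 is 10/√x_1 = p_1/p_2.
Thus x_1* = (10·p_2/p_1)² — independent of M — with the rest of income spent on x_2.
Plugging in: x_1* = (10·0.75/6.12)² = 1.5018.

x_1* = 1.5018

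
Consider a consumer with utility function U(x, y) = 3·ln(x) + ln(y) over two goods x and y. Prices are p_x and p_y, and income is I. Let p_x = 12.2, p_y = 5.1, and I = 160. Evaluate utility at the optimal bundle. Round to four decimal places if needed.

Tangency: MRS = 3·y/x = p_x/p_y.
So 3·p_y·y = p_x·x; combined with the budget, a share 0.75 of income goes to x.
Demand: x*(p_x,p_y,I) = 0.75·I/p_x and y* = 0.25·I/p_y.
At p_x=12.2, p_y=5.1, I=160: x* = 0.75·160/12.2 = 9.8361, y* = 7.8431.
Utility at the optimum: U(9.8361, 7.8431) = 8.9178.

V = 8.9178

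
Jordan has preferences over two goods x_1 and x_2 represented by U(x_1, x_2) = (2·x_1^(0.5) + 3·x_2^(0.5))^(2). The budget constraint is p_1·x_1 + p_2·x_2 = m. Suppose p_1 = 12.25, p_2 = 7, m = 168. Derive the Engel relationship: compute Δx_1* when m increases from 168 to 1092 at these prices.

MU_x_1 ∝ 2·x_1^(-0.5), MU_x_2 ∝ 3·x_2^(-0.5), so MRS = (2/3)·(x_2/x_1)^(0.5) = p_1/p_2.
Hence x_2/x_1 = ((3/2)·p_1/p_2)^(1/(0.5)), i.e. raised to the 2 power.
With the ratio pinned down, the budget gives x_1* = m/(p_1 + p_2·(x_2/x_1)) and x_2* = (x_2/x_1)·x_1*.
Numerically x_2/x_1 = 6.890625, so x_1* = 168/(12.25 + 7·6.890625) = 2.7776.
At m' = 1092: x_1* = 18.0542. Change: 18.0542 − 2.7776 = 15.2767.

Δx_1* = 15.2767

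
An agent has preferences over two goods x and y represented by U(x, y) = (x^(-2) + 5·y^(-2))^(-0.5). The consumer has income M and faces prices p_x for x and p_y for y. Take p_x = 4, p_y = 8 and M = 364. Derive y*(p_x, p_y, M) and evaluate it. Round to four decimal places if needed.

y* = 33.2504

From the CES first-order condition, (1/5)·(y/x)^(3) = p_x/p_y.
Hence y/x = (5·p_x/p_y)^(1/(3)), i.e. raised to the 1/3 power.
With the ratio pinned down, the budget gives x* = M/(p_x + p_y·(y/x)) and y* = (y/x)·x*.
Numerically y/x = 1.357209, so x* = 364/(4 + 8·1.357209) = 24.4991 and y* = 1.357209·24.4991 = 33.2504.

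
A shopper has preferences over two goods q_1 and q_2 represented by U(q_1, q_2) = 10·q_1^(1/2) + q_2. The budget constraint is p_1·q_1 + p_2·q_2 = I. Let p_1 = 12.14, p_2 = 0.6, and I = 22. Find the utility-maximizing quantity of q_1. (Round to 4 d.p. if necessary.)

q_1* = 0.0611

Plugging in: q_1* = (5·0.6/12.14)² = 0.0611.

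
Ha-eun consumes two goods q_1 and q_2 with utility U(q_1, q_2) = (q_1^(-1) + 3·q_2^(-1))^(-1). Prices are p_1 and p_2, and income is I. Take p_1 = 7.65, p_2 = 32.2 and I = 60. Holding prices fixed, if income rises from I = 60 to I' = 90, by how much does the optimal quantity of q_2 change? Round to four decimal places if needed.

Δq_2* = 0.7271

Numerically q_2/q_1 = 0.844235, so q_1* = 60/(7.65 + 32.2·0.844235) = 1.7224 and q_2* = 0.844235·1.7224 = 1.4541.
At I' = 90: q_2* = 2.1812. Change: 2.1812 − 1.4541 = 0.7271.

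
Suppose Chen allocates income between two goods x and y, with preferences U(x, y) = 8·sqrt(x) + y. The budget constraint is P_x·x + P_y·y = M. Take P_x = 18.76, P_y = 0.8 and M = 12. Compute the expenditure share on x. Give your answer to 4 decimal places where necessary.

Set MRS = P_x/P_y: 4·x^(−1/2) = P_x/P_y.
Thus x* = (4·P_y/P_x)² — independent of M — with the rest of income spent on y.
Plugging in: x* = (4·0.8/18.76)² = 0.0291, y* = 14.3177.
Expenditure on x: 18.76·0.0291 = 0.5458; share = 0.0455.

share on x = 0.0455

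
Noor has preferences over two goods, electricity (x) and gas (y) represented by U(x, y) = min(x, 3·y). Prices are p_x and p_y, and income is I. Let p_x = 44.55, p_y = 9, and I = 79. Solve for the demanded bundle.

Leontief preferences: the optimum is at the kink where x/3 = y/1, i.e. y = (1/3)·x.
Budget: p_x·x + p_y·(1/3)·x = I, so (3·p_x + p_y)·x = 3·I.
Demand: x*(p_x,p_y,I) = 3·I/(3·p_x + p_y), y* = I/(3·p_x + p_y).
Here 3·44.55 + 9 = 142.65, giving x* = 1.6614 and y* = 0.5538.

x* = 1.6614, y* = 0.5538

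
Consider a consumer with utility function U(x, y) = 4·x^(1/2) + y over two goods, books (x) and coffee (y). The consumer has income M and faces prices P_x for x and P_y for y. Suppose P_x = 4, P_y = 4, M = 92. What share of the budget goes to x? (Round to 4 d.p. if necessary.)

share on x = 0.1739

Utility is quasi-linear in y; the FOC for x is 2/√x = P_x/P_y.
Solve: √x = 2·P_y/P_x, so x*(P_x,P_y) = (2·P_y/P_x)², and y* = (M − P_x·x*)/P_y.
Plugging in: x* = (2·4/4)² = 4, y* = 19.
Expenditure on x: 4·4 = 16; share = 0.1739.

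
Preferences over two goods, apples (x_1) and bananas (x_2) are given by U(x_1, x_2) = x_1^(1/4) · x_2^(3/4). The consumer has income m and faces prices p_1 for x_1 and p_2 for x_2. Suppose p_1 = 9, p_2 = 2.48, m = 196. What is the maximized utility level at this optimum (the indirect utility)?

Tangency: MRS = (1/3)·x_2/x_1 = p_1/p_2.
Rearranging, p_2·x_2 = 3·p_1·x_1. Substituting into the budget gives p_1·x_1·(1 + 3) = m.
Demand: x_1*(p_1,p_2,m) = 0.25·m/p_1 and x_2* = 0.75·m/p_2.
At p_1=9, p_2=2.48, m=196: x_1* = 0.25·196/9 = 5.4444, x_2* = 59.2742.
Utility at the optimum: U(5.4444, 59.2742) = 32.6315.

V = 32.6315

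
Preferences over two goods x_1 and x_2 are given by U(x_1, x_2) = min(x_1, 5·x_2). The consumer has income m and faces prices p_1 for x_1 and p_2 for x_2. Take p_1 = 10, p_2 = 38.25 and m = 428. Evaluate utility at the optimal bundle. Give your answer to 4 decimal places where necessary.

With perfect complements, no substitution: consume in ratio x_1:x_2 = 5:1.
Budget: p_1·x_1 + p_2·(1/5)·x_1 = m, so (5·p_1 + p_2)·x_1 = 5·m.
Demand: x_1*(p_1,p_2,m) = 5·m/(5·p_1 + p_2), x_2* = m/(5·p_1 + p_2).
Here 5·10 + 38.25 = 88.25, giving x_1* = 24.2493 and x_2* = 4.8499.
Utility at the optimum: U(24.2493, 4.8499) = 24.2493.

V = 24.2493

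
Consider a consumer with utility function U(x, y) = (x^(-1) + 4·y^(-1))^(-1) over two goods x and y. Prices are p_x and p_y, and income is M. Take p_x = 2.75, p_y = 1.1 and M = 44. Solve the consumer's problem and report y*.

MU_x ∝ x^(-2), MU_y ∝ 4·y^(-2), so MRS = (1/4)·(y/x)^(2) = p_x/p_y.
Hence y/x = (4·p_x/p_y)^(1/(2)), i.e. raised to the 0.5 power.
With the ratio pinned down, the budget gives x* = M/(p_x + p_y·(y/x)) and y* = (y/x)·x*.
Numerically y/x = 3.162278, so x* = 44/(2.75 + 1.1·3.162278) = 7.0643 and y* = 3.162278·7.0643 = 22.3393.

y* = 22.3393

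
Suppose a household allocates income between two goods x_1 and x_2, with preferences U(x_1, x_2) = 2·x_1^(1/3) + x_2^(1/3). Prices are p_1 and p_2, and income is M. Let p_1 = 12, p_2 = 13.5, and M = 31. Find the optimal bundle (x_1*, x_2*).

With the ratio pinned down, the budget gives x_1* = M/(p_1 + p_2·(x_2/x_1)) and x_2* = (x_2/x_1)·x_1*.
Numerically x_2/x_1 = 0.296296, so x_1* = 31/(12 + 13.5·0.296296) = 1.9375 and x_2* = 0.296296·1.9375 = 0.5741.

x_1* = 1.9375, x_2* = 0.5741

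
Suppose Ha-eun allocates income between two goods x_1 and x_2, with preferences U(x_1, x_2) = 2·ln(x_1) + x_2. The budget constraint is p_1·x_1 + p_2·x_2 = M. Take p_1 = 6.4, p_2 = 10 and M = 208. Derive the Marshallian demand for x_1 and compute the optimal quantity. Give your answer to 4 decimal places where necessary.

MU_x_1 = 2/x_1, MU_x_2 = 1. Tangency: 2/x_1 = p_1/p_2.
So x_1*(p_1,p_2) = 2·p_2/p_1, independent of income; and x_2* = (M − 2·p_2)/p_2.
At the given prices: x_1* = 2·10/6.4 = 3.125.

x_1* = 3.125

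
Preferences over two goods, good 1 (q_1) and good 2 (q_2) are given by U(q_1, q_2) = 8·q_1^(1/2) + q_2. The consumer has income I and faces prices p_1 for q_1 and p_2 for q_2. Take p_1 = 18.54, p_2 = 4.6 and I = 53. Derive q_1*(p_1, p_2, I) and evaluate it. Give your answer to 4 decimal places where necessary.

MU_q_1 = 4/√q_1, MU_q_2 = 1. Tangency: 4/√q_1 = p_1/p_2.
Thus q_1* = (4·p_2/p_1)² — independent of I — with the rest of income spent on q_2.
Plugging in: q_1* = (4·4.6/18.54)² = 0.985.

q_1* = 0.985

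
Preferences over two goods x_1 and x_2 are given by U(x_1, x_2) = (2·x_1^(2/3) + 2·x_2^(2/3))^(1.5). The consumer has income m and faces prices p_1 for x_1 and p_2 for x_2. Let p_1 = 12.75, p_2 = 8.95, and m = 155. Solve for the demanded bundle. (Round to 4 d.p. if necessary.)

x_1* = 4.0129, x_2* = 11.6017

MRS = MU_x_1/MU_x_2 = (x_2/x_1)^(1/3). Set equal to p_1/p_2.
Hence x_2/x_1 = (p_1/p_2)^(1/(1/3)), i.e. raised to the 3 power.
Substitute x_2 = (x_2/x_1)·x_1 into the budget: x_1* = m/(p_1 + p_2·(x_2/x_1)).
Numerically x_2/x_1 = 2.891089, so x_1* = 155/(12.75 + 8.95·2.891089) = 4.0129 and x_2* = 2.891089·4.0129 = 11.6017.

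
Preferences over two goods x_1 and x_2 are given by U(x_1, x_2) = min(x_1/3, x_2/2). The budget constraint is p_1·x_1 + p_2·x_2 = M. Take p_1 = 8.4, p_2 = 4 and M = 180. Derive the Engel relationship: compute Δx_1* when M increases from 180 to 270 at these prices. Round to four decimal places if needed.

With perfect complements, no substitution: consume in ratio x_1:x_2 = 3:2.
Budget: p_1·x_1 + p_2·(2/3)·x_1 = M, so (3·p_1 + 2·p_2)·x_1 = 3·M.
Demand: x_1*(p_1,p_2,M) = 3·M/(3·p_1 + 2·p_2), x_2* = 2·M/(3·p_1 + 2·p_2).
Here 3·8.4 + 2·4 = 33.2, giving x_1* = 16.2651.
At M' = 270: x_1* = 24.3976. Change: 24.3976 − 16.2651 = 8.1325.

Δx_1* = 8.1325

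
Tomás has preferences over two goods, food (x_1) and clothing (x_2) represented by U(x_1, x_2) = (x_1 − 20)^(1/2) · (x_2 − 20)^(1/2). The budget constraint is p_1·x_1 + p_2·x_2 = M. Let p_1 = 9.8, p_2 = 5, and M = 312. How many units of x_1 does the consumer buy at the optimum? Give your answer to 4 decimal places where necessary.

x_1* = 20.8163

This is Cobb-Douglas in (x_1−20, x_2−20): tangency gives 0.5·p_2·(x_2−20) = 0.5·p_1·(x_1−20).
After buying the subsistence bundle (20, 20), a share 0.5 of the remaining income goes to x_1: x_1* = 20 + 0.5·(M − 20p_1 − 20p_2)/p_1.
Discretionary income = 312 − 20·9.8 − 20·5 = 16; x_1* = 20 + 0.5·16/9.8 = 20.8163.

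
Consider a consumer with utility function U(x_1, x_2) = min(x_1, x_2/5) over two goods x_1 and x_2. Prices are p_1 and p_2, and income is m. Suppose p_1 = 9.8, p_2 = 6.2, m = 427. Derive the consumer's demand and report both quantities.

x_1* = 10.4657, x_2* = 52.3284

With perfect complements, no substitution: consume in ratio x_1:x_2 = 1:5.
Budget: p_1·x_1 + p_2·5·x_1 = m, so (p_1 + 5·p_2)·x_1 = m.
Demand: x_1*(p_1,p_2,m) = m/(p_1 + 5·p_2), x_2* = 5·m/(p_1 + 5·p_2).
Here 9.8 + 5·6.2 = 40.8, giving x_1* = 10.4657 and x_2* = 52.3284.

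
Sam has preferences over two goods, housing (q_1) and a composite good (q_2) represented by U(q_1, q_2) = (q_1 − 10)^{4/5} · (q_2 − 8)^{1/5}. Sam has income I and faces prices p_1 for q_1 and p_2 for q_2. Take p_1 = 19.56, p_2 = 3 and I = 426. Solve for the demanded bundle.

q_1* = 18.4417, q_2* = 21.76

MRS = 4·(q_2−8)/(q_1−10). Tangency with p_1/p_2 gives q_2−8 = (1/4)·(p_1/p_2)·(q_1−10).
After buying the subsistence bundle (10, 8), a share 0.8 of the remaining income goes to q_1: q_1* = 10 + 0.8·(I − 10p_1 − 8p_2)/p_1.
Discretionary income = 426 − 10·19.56 − 8·3 = 206.4; q_1* = 10 + 0.8·206.4/19.56 = 18.4417; q_2* = 8 + 0.2·206.4/3 = 21.76.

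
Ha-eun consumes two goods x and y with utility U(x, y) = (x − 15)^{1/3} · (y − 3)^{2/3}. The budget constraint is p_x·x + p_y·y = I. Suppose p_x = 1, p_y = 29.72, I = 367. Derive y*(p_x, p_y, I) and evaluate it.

y* = 8.8959

This is Cobb-Douglas in (x−15, y−3): tangency gives 1/3·p_y·(y−3) = 2/3·p_x·(x−15).
After buying the subsistence bundle (15, 3), a share 1/3 of the remaining income goes to x: x* = 15 + 1/3·(I − 15p_x − 3p_y)/p_x.
Discretionary income = 367 − 15·1 − 3·29.72 = 262.84; y* = 3 + 2/3·262.84/29.72 = 8.8959.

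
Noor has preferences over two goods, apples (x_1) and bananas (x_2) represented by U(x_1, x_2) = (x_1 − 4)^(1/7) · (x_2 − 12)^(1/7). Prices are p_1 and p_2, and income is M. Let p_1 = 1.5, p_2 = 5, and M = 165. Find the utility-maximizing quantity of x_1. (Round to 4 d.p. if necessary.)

Let x_1' = x_1−4, x_2' = x_2−12. MRS = x_2'/x_1' = p_1/p_2.
Substituting into the budget: x_1* = 4 + 0.5·(M − 4·p_1 − 12·p_2)/p_1, and x_2* = 12 + 0.5·(…)/p_2.
Discretionary income = 165 − 4·1.5 − 12·5 = 99; x_1* = 4 + 0.5·99/1.5 = 37.

x_1* = 37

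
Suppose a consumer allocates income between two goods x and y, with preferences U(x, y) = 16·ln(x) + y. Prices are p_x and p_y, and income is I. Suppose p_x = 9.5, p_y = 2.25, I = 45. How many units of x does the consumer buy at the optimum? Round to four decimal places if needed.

x* = 3.7895

Set MRS = p_x/p_y: (16/x)/1 = p_x/p_y.
So x*(p_x,p_y) = 16·p_y/p_x, independent of income; and y* = (I − 16·p_y)/p_y.
At the given prices: x* = 16·2.25/9.5 = 3.7895.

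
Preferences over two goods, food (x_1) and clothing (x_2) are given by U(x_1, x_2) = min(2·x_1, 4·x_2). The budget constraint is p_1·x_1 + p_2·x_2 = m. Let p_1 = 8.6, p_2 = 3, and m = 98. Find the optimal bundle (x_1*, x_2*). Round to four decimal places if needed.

Demand: x_1*(p_1,p_2,m) = 4·m/(4·p_1 + 2·p_2), x_2* = 2·m/(4·p_1 + 2·p_2).
Here 4·8.6 + 2·3 = 40.4, giving x_1* = 9.703 and x_2* = 4.8515.

x_1* = 9.703, x_2* = 4.8515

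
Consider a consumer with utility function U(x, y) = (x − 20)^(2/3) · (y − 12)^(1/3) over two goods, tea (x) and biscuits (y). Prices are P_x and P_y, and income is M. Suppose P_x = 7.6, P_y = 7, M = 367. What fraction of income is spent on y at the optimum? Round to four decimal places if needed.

Let x' = x−20, y' = y−12. MRS = 2·y'/x' = P_x/P_y.
Substituting into the budget: x* = 20 + 2/3·(M − 20·P_x − 12·P_y)/P_x, and y* = 12 + 1/3·(…)/P_y.
Discretionary income = 367 − 20·7.6 − 12·7 = 131; x* = 20 + 2/3·131/7.6 = 31.4912; y* = 12 + 1/3·131/7 = 18.2381.
Expenditure on y: 7·18.2381 = 127.6667; share = 0.3479.

share on y = 0.3479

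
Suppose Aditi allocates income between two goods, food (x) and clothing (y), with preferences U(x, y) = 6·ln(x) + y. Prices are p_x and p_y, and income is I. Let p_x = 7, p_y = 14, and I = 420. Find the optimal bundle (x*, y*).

x* = 12, y* = 24

MU_x = 6/x, MU_y = 1. Tangency: 6/x = p_x/p_y.
So x*(p_x,p_y) = 6·p_y/p_x, independent of income; and y* = (I − 6·p_y)/p_y.
At the given prices: x* = 6·14/7 = 12, and y* = 24.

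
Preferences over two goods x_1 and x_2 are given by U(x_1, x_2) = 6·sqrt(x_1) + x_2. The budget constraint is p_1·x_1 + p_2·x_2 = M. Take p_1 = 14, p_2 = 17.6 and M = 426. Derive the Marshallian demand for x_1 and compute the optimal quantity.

MU_x_1 = 3/√x_1, MU_x_2 = 1. Tangency: 3/√x_1 = p_1/p_2.
Thus x_1* = (3·p_2/p_1)² — independent of M — with the rest of income spent on x_2.
Plugging in: x_1* = (3·17.6/14)² = 14.2237.

x_1* = 14.2237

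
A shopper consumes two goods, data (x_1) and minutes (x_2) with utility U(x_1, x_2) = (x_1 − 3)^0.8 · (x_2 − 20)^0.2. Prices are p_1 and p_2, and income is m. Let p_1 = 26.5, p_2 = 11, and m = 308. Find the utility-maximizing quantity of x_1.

x_1* = 3.2566

MRS = 4·(x_2−20)/(x_1−3). Tangency with p_1/p_2 gives x_2−20 = (1/4)·(p_1/p_2)·(x_1−3).
After buying the subsistence bundle (3, 20), a share 0.8 of the remaining income goes to x_1: x_1* = 3 + 0.8·(m − 3p_1 − 20p_2)/p_1.
Discretionary income = 308 − 3·26.5 − 20·11 = 8.5; x_1* = 3 + 0.8·8.5/26.5 = 3.2566.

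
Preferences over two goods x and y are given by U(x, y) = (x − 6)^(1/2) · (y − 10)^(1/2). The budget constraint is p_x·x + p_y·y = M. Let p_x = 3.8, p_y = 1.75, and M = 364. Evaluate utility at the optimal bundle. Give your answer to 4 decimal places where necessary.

This is Cobb-Douglas in (x−6, y−10): tangency gives 0.5·p_y·(y−10) = 0.5·p_x·(x−6).
Substituting into the budget: x* = 6 + 0.5·(M − 6·p_x − 10·p_y)/p_x, and y* = 10 + 0.5·(…)/p_y.
Discretionary income = 364 − 6·3.8 − 10·1.75 = 323.7; x* = 6 + 0.5·323.7/3.8 = 48.5921; y* = 10 + 0.5·323.7/1.75 = 102.4857.
Utility at the optimum: U(48.5921, 102.4857) = 62.7627.

V = 62.7627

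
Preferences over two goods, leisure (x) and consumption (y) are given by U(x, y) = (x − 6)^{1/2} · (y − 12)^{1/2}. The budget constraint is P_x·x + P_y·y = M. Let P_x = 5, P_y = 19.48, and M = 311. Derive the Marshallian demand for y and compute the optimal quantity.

y* = 13.2125

This is Cobb-Douglas in (x−6, y−12): tangency gives 0.5·P_y·(y−12) = 0.5·P_x·(x−6).
Substituting into the budget: x* = 6 + 0.5·(M − 6·P_x − 12·P_y)/P_x, and y* = 12 + 0.5·(…)/P_y.
Discretionary income = 311 − 6·5 − 12·19.48 = 47.24; y* = 12 + 0.5·47.24/19.48 = 13.2125.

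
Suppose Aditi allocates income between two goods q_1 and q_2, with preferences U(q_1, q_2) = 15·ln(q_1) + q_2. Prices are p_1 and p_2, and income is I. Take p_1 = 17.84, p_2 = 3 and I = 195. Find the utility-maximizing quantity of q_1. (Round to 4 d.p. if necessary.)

MU_q_1 = 15/q_1, MU_q_2 = 1. Tangency: 15/q_1 = p_1/p_2.
So q_1*(p_1,p_2) = 15·p_2/p_1, independent of income; and q_2* = (I − 15·p_2)/p_2.
At the given prices: q_1* = 15·3/17.84 = 2.5224.

q_1* = 2.5224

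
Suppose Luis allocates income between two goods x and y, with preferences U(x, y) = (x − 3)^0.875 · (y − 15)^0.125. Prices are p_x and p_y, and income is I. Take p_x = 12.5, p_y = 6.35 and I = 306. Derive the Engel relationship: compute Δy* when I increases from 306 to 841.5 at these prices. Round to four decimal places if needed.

Let x' = x−3, y' = y−15. MRS = 7·y'/x' = p_x/p_y.
Substituting into the budget: x* = 3 + 0.875·(I − 3·p_x − 15·p_y)/p_x, and y* = 15 + 0.125·(…)/p_y.
Discretionary income = 306 − 3·12.5 − 15·6.35 = 173.25; y* = 15 + 0.125·173.25/6.35 = 18.4104.
At I' = 841.5: y* = 28.9518. Change: 28.9518 − 18.4104 = 10.5413.

Δy* = 10.5413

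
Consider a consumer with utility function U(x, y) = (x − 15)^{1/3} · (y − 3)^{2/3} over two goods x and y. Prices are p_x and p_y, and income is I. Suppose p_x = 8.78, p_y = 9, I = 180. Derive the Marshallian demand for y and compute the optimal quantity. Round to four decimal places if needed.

y* = 4.5778

This is Cobb-Douglas in (x−15, y−3): tangency gives 1/3·p_y·(y−3) = 2/3·p_x·(x−15).
After buying the subsistence bundle (15, 3), a share 1/3 of the remaining income goes to x: x* = 15 + 1/3·(I − 15p_x − 3p_y)/p_x.
Discretionary income = 180 − 15·8.78 − 3·9 = 21.3; y* = 3 + 2/3·21.3/9 = 4.5778.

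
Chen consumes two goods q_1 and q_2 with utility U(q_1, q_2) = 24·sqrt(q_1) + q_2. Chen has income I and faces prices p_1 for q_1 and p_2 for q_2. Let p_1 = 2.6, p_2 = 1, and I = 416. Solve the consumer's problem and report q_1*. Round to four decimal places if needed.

q_1* = 21.3018

MU_q_1 = 12/√q_1, MU_q_2 = 1. Tangency: 12/√q_1 = p_1/p_2.
Thus q_1* = (12·p_2/p_1)² — independent of I — with the rest of income spent on q_2.
Plugging in: q_1* = (12·1/2.6)² = 21.3018.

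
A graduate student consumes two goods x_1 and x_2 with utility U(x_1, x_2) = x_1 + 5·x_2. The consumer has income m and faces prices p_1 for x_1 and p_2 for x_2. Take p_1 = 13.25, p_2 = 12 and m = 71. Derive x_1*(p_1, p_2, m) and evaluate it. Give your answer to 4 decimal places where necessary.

Perfect substitutes: compare marginal utility per dollar. 1/p_1 vs 5/p_2 → 0.0755 vs 0.4167.
x_2 gives more utility per dollar, so spend all income on x_2: x_2* = m/p_2, x_1* = 0.
Numerically: x_1* = 0, x_2* = 5.9167.

x_1* = 0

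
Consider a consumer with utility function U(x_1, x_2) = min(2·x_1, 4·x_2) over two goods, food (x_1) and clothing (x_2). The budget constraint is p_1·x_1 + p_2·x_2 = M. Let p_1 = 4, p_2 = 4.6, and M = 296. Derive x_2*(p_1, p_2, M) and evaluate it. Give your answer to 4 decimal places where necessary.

x_2* = 23.4921

With perfect complements, no substitution: consume in ratio x_1:x_2 = 4:2.
Budget: p_1·x_1 + p_2·(1/2)·x_1 = M, so (4·p_1 + 2·p_2)·x_1 = 4·M.
Demand: x_1*(p_1,p_2,M) = 4·M/(4·p_1 + 2·p_2), x_2* = 2·M/(4·p_1 + 2·p_2).
Here 4·4 + 2·4.6 = 25.2, giving x_2* = 23.4921.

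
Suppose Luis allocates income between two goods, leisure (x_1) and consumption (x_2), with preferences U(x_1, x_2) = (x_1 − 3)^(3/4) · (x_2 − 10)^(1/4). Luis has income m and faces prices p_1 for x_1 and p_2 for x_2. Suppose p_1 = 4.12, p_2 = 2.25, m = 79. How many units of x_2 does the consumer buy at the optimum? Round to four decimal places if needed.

This is Cobb-Douglas in (x_1−3, x_2−10): tangency gives 0.75·p_2·(x_2−10) = 0.25·p_1·(x_1−3).
Substituting into the budget: x_1* = 3 + 0.75·(m − 3·p_1 − 10·p_2)/p_1, and x_2* = 10 + 0.25·(…)/p_2.
Discretionary income = 79 − 3·4.12 − 10·2.25 = 44.14; x_2* = 10 + 0.25·44.14/2.25 = 14.9044.

x_2* = 14.9044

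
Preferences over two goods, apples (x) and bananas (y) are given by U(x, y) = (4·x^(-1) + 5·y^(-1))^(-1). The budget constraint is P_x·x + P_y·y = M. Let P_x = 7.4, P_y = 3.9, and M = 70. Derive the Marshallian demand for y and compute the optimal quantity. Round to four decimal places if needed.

MU_x ∝ 4·x^(-2), MU_y ∝ 5·y^(-2), so MRS = (4/5)·(y/x)^(2) = P_x/P_y.
Solve for the ratio: y/x = [(5/4)·P_x/P_y]^(0.5).
Substitute y = (y/x)·x into the budget: x* = M/(P_x + P_y·(y/x)).
Numerically y/x = 1.540063, so x* = 70/(7.4 + 3.9·1.540063) = 5.2214 and y* = 1.540063·5.2214 = 8.0414.

y* = 8.0414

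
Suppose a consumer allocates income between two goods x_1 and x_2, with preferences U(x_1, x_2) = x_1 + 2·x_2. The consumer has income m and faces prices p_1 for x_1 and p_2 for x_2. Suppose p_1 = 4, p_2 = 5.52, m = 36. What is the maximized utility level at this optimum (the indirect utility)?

V = 13.0435

Perfect substitutes: compare marginal utility per dollar. 1/p_1 vs 2/p_2 → 0.25 vs 0.3623.
x_2 gives more utility per dollar, so spend all income on x_2: x_2* = m/p_2, x_1* = 0.
Numerically: x_1* = 0, x_2* = 6.5217.
Utility at the optimum: U(0, 6.5217) = 13.0435.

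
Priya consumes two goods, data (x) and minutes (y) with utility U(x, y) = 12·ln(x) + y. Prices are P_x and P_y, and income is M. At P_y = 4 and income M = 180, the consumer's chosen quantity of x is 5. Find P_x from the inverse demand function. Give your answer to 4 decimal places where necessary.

P_x = 9.6

Set MRS = P_x/P_y: (12/x)/1 = P_x/P_y.
So x*(P_x,P_y) = 12·P_y/P_x, independent of income; and y* = (M − 12·P_y)/P_y.
Set x* = 5 in the demand function and solve for P_x: P_x = 9.6.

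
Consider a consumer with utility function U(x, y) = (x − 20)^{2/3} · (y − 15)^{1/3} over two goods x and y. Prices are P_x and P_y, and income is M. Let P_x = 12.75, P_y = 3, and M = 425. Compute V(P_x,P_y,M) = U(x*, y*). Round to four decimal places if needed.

Discretionary income = 425 − 20·12.75 − 15·3 = 125; x* = 20 + 2/3·125/12.75 = 26.5359; y* = 15 + 1/3·125/3 = 28.8889.
Utility at the optimum: U(26.5359, 28.8889) = 8.4029.

V = 8.4029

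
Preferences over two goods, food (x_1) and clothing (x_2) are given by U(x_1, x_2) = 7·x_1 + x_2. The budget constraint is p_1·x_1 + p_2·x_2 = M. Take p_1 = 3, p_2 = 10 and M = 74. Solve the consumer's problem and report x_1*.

Perfect substitutes: compare marginal utility per dollar. 7/p_1 vs 1/p_2 → 2.3333 vs 0.1.
x_1 gives more utility per dollar, so spend all income on x_1: x_1* = M/p_1, x_2* = 0.
Numerically: x_1* = 24.6667, x_2* = 0.

x_1* = 24.6667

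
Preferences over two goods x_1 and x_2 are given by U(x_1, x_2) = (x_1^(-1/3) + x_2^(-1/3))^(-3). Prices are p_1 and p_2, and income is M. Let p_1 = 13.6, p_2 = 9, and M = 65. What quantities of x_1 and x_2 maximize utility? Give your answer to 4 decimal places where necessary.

x_1* = 2.5129, x_2* = 3.4249

MRS = MU_x_1/MU_x_2 = (x_2/x_1)^(4/3). Set equal to p_1/p_2.
Solve for the ratio: x_2/x_1 = [p_1/p_2]^(0.75).
Substitute x_2 = (x_2/x_1)·x_1 into the budget: x_1* = M/(p_1 + p_2·(x_2/x_1)).
Numerically x_2/x_1 = 1.362926, so x_1* = 65/(13.6 + 9·1.362926) = 2.5129 and x_2* = 1.362926·2.5129 = 3.4249.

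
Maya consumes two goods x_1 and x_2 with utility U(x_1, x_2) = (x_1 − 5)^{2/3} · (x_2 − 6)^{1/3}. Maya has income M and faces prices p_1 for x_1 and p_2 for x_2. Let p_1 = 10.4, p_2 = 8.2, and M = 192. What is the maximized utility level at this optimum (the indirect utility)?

V = 5.0006

Discretionary income = 192 − 5·10.4 − 6·8.2 = 90.8; x_1* = 5 + 2/3·90.8/10.4 = 10.8205; x_2* = 6 + 1/3·90.8/8.2 = 9.6911.
Utility at the optimum: U(10.8205, 9.6911) = 5.0006.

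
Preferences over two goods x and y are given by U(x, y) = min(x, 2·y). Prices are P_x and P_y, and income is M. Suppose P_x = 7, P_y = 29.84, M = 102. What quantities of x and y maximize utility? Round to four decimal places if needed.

With perfect complements, no substitution: consume in ratio x:y = 2:1.
Budget: P_x·x + P_y·(1/2)·x = M, so (2·P_x + P_y)·x = 2·M.
Demand: x*(P_x,P_y,M) = 2·M/(2·P_x + P_y), y* = M/(2·P_x + P_y).
Here 2·7 + 29.84 = 43.84, giving x* = 4.6533 and y* = 2.3266.

x* = 4.6533, y* = 2.3266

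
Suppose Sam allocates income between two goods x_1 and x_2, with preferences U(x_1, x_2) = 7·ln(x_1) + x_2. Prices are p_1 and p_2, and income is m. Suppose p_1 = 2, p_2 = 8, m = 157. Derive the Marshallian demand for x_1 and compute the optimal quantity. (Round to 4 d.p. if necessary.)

x_1* = 28

MU_x_1 = 7/x_1, MU_x_2 = 1. Tangency: 7/x_1 = p_1/p_2.
So x_1*(p_1,p_2) = 7·p_2/p_1, independent of income; and x_2* = (m − 7·p_2)/p_2.
At the given prices: x_1* = 7·8/2 = 28.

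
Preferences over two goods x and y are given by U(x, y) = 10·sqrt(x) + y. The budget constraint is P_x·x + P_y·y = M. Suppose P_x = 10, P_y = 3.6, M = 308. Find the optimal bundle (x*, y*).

x* = 3.24, y* = 76.5556

Utility is quasi-linear in y; the FOC for x is 5/√x = P_x/P_y.
Thus x* = (5·P_y/P_x)² — independent of M — with the rest of income spent on y.
Plugging in: x* = (5·3.6/10)² = 3.24, y* = 76.5556.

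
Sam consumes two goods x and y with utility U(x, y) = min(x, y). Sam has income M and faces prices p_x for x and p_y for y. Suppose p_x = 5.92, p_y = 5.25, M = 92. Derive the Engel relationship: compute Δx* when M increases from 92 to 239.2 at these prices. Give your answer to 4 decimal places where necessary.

Δx* = 13.1782

Demand: x*(p_x,p_y,M) = M/(p_x + p_y), y* = M/(p_x + p_y).
Here 5.92 + 5.25 = 11.17, giving x* = 8.2363.
At M' = 239.2: x* = 21.4145. Change: 21.4145 − 8.2363 = 13.1782.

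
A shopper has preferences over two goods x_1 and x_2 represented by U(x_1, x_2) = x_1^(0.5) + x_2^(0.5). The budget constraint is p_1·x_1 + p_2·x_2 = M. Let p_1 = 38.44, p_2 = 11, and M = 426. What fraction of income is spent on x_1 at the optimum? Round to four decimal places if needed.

From the CES first-order condition, (x_2/x_1)^(0.5) = p_1/p_2.
Hence x_2/x_1 = (p_1/p_2)^(1/(0.5)), i.e. raised to the 2 power.
With the ratio pinned down, the budget gives x_1* = M/(p_1 + p_2·(x_2/x_1)) and x_2* = (x_2/x_1)·x_1*.
Numerically x_2/x_1 = 12.211848, so x_1* = 426/(38.44 + 11·12.211848) = 2.4657 and x_2* = 12.211848·2.4657 = 30.1108.
Expenditure on x_1: 38.44·2.4657 = 94.7816; share = 0.2225.

share on x_1 = 0.2225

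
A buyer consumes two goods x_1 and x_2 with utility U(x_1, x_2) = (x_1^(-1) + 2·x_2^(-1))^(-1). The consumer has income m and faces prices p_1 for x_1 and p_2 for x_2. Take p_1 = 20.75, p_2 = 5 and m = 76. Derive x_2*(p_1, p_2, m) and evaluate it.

x_2* = 6.2283

MU_x_1 ∝ x_1^(-2), MU_x_2 ∝ 2·x_2^(-2), so MRS = (1/2)·(x_2/x_1)^(2) = p_1/p_2.
Hence x_2/x_1 = (2·p_1/p_2)^(1/(2)), i.e. raised to the 0.5 power.
Substitute x_2 = (x_2/x_1)·x_1 into the budget: x_1* = m/(p_1 + p_2·(x_2/x_1)).
Numerically x_2/x_1 = 2.880972, so x_1* = 76/(20.75 + 5·2.880972) = 2.1619 and x_2* = 2.880972·2.1619 = 6.2283.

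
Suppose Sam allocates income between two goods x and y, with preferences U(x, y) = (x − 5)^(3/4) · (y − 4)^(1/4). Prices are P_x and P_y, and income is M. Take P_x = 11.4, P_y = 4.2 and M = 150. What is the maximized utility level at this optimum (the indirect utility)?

Discretionary income = 150 − 5·11.4 − 4·4.2 = 76.2; x* = 5 + 0.75·76.2/11.4 = 10.0132; y* = 4 + 0.25·76.2/4.2 = 8.5357.
Utility at the optimum: U(10.0132, 8.5357) = 4.8893.

V = 4.8893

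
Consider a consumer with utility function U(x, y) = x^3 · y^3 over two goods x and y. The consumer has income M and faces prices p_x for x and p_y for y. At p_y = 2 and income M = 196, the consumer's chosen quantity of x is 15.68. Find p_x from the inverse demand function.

p_x = 6.25

The MRS is y/x. Set MRS = p_x/p_y.
Rearranging, p_y·y = p_x·x. Substituting into the budget gives p_x·x·(1 + 1) = M.
Demand: x*(p_x,p_y,M) = 0.5·M/p_x and y* = 0.5·M/p_y.
Set x* = 15.68 in the demand function and solve for p_x: p_x = 6.25.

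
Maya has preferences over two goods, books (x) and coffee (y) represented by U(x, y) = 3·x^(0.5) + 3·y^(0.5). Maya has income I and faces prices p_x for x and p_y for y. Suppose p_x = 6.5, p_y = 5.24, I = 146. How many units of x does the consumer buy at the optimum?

x* = 10.0254

From the CES first-order condition, (y/x)^(0.5) = p_x/p_y.
Hence y/x = (p_x/p_y)^(1/(0.5)), i.e. raised to the 2 power.
With the ratio pinned down, the budget gives x* = I/(p_x + p_y·(y/x)) and y* = (y/x)·x*.
Numerically y/x = 1.538736, so x* = 146/(6.5 + 5.24·1.538736) = 10.0254.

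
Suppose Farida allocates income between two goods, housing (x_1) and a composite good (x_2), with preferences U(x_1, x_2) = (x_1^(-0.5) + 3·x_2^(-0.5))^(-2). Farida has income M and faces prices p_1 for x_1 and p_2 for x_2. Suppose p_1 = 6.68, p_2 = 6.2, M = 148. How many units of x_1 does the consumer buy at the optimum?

x_1* = 7.3145

With the ratio pinned down, the budget gives x_1* = M/(p_1 + p_2·(x_2/x_1)) and x_2* = (x_2/x_1)·x_1*.
Numerically x_2/x_1 = 2.186103, so x_1* = 148/(6.68 + 6.2·2.186103) = 7.3145.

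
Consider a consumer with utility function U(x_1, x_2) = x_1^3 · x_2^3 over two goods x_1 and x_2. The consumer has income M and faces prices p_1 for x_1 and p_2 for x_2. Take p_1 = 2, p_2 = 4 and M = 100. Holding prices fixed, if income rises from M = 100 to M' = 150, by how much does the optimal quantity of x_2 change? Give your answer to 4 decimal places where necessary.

Δx_2* = 6.25

The MRS is x_2/x_1. Set MRS = p_1/p_2.
Rearranging, p_2·x_2 = p_1·x_1. Substituting into the budget gives p_1·x_1·(1 + 1) = M.
Demand: x_1*(p_1,p_2,M) = 0.5·M/p_1 and x_2* = 0.5·M/p_2.
At p_1=2, p_2=4, M=100: x_2* = 0.5·100/4 = 12.5.
At M' = 150: x_2* = 18.75. Change: 18.75 − 12.5 = 6.25.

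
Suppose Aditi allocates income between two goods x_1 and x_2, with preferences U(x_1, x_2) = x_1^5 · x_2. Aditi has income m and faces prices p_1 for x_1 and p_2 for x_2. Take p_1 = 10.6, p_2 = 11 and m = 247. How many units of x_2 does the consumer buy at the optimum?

The MRS is 5·x_2/x_1. Set MRS = p_1/p_2.
Rearranging, p_2·x_2 = (1/5)·p_1·x_1. Substituting into the budget gives p_1·x_1·(1 + (1/5)) = m.
Demand: x_1*(p_1,p_2,m) = 5/6·m/p_1 and x_2* = 1/6·m/p_2.
At p_1=10.6, p_2=11, m=247: x_2* = 1/6·247/11 = 3.7424.

x_2* = 3.7424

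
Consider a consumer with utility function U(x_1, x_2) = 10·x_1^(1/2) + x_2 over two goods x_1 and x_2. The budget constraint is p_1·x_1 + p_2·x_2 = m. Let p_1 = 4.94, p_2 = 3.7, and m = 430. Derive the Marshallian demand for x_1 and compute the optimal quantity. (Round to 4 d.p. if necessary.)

Set MRS = p_1/p_2: 5·x_1^(−1/2) = p_1/p_2.
Thus x_1* = (5·p_2/p_1)² — independent of m — with the rest of income spent on x_2.
Plugging in: x_1* = (5·3.7/4.94)² = 14.0246.

x_1* = 14.0246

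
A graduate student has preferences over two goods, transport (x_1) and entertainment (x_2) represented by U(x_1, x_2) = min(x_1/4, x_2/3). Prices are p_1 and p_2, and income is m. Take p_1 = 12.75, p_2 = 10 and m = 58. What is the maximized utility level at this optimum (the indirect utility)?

V = 0.716

With perfect complements, no substitution: consume in ratio x_1:x_2 = 4:3.
Budget: p_1·x_1 + p_2·(3/4)·x_1 = m, so (4·p_1 + 3·p_2)·x_1 = 4·m.
Demand: x_1*(p_1,p_2,m) = 4·m/(4·p_1 + 3·p_2), x_2* = 3·m/(4·p_1 + 3·p_2).
Here 4·12.75 + 3·10 = 81, giving x_1* = 2.8642 and x_2* = 2.1481.
Utility at the optimum: U(2.8642, 2.1481) = 0.716.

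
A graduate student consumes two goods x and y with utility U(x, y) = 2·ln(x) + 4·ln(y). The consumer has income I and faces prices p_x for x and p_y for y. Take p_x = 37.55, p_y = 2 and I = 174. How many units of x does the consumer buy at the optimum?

At p_x=37.55, p_y=2, I=174: x* = 1/3·174/37.55 = 1.5446.

x* = 1.5446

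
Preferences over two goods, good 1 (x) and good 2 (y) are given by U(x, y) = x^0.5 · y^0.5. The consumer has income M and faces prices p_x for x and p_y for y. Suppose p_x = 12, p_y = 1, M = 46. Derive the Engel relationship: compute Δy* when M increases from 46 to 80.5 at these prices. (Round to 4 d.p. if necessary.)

Δy* = 17.25

Demand: x*(p_x,p_y,M) = 0.5·M/p_x and y* = 0.5·M/p_y.
At p_x=12, p_y=1, M=46: y* = 0.5·46/1 = 23.
At M' = 80.5: y* = 40.25. Change: 40.25 − 23 = 17.25.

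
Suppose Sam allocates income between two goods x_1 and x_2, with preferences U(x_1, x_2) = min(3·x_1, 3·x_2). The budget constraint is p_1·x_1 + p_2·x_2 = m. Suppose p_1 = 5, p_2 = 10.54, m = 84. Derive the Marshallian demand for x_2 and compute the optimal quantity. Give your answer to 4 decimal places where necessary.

Demand: x_1*(p_1,p_2,m) = 3·m/(3·p_1 + 3·p_2), x_2* = 3·m/(3·p_1 + 3·p_2).
Here 3·5 + 3·10.54 = 46.62, giving x_2* = 5.4054.

x_2* = 5.4054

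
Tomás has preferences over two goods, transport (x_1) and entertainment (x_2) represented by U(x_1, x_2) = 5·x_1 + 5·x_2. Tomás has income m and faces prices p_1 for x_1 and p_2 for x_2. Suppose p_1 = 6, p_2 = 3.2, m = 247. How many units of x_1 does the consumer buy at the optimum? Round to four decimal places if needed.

Numerically: x_1* = 0, x_2* = 77.1875.

x_1* = 0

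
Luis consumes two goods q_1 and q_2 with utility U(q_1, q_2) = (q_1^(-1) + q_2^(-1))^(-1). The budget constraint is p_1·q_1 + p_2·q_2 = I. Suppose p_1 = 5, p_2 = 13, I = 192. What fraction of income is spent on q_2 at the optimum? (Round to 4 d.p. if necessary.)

share on q_2 = 0.6172

MU_q_1 ∝ q_1^(-2), MU_q_2 ∝ q_2^(-2), so MRS = (q_2/q_1)^(2) = p_1/p_2.
Hence q_2/q_1 = (p_1/p_2)^(1/(2)), i.e. raised to the 0.5 power.
With the ratio pinned down, the budget gives q_1* = I/(p_1 + p_2·(q_2/q_1)) and q_2* = (q_2/q_1)·q_1*.
Numerically q_2/q_1 = 0.620174, so q_1* = 192/(5 + 13·0.620174) = 14.6988 and q_2* = 0.620174·14.6988 = 9.1158.
Expenditure on q_2: 13·9.1158 = 118.5058; share = 0.6172.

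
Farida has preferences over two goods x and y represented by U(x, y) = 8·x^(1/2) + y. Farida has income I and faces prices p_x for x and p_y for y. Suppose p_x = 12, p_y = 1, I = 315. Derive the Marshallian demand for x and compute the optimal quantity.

Plugging in: x* = (4·1/12)² = 0.1111.

x* = 0.1111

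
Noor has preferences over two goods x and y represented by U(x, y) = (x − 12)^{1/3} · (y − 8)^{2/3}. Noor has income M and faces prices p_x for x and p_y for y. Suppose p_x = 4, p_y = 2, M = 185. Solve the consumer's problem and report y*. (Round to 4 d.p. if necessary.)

y* = 48.3333

After buying the subsistence bundle (12, 8), a share 1/3 of the remaining income goes to x: x* = 12 + 1/3·(M − 12p_x − 8p_y)/p_x.
Discretionary income = 185 − 12·4 − 8·2 = 121; y* = 8 + 2/3·121/2 = 48.3333.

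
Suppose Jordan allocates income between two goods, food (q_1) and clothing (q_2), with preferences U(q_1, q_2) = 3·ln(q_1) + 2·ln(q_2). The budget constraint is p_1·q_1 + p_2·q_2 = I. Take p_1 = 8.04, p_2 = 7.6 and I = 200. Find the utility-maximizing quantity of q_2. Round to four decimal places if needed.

q_2* = 10.5263

Tangency: MRS = (3/2)·q_2/q_1 = p_1/p_2.
So 3·p_2·q_2 = 2·p_1·q_1; combined with the budget, a share 0.6 of income goes to q_1.
Demand: q_1*(p_1,p_2,I) = 0.6·I/p_1 and q_2* = 0.4·I/p_2.
At p_1=8.04, p_2=7.6, I=200: q_2* = 0.4·200/7.6 = 10.5263.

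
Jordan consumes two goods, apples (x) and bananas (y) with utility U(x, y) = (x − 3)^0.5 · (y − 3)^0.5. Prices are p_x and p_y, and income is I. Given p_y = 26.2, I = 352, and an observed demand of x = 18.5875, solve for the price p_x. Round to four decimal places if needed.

MRS = (y−3)/(x−3). Tangency with p_x/p_y gives y−3 = (p_x/p_y)·(x−3).
Substituting into the budget: x* = 3 + 0.5·(I − 3·p_x − 3·p_y)/p_x, and y* = 3 + 0.5·(…)/p_y.
Set x* = 18.5875 in the demand function and solve for p_x: p_x = 8.

p_x = 8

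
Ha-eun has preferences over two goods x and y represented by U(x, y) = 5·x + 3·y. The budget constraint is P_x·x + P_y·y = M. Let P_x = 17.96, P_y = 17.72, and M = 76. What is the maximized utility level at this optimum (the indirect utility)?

x gives more utility per dollar, so spend all income on x: x* = M/P_x, y* = 0.
Numerically: x* = 4.2316, y* = 0.
Utility at the optimum: U(4.2316, 0) = 21.1581.

V = 21.1581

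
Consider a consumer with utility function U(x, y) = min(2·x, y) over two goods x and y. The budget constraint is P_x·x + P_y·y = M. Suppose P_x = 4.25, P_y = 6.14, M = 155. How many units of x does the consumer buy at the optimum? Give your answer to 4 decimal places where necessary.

With perfect complements, no substitution: consume in ratio x:y = 1:2.
Budget: P_x·x + P_y·2·x = M, so (P_x + 2·P_y)·x = M.
Demand: x*(P_x,P_y,M) = M/(P_x + 2·P_y), y* = 2·M/(P_x + 2·P_y).
Here 4.25 + 2·6.14 = 16.53, giving x* = 9.3769.

x* = 9.3769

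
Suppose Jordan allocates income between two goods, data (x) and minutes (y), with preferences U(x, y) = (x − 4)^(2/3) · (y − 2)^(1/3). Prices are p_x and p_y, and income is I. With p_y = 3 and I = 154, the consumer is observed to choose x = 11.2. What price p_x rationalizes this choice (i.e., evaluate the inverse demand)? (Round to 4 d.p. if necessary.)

p_x = 10

MRS = 2·(y−2)/(x−4). Tangency with p_x/p_y gives y−2 = (1/2)·(p_x/p_y)·(x−4).
After buying the subsistence bundle (4, 2), a share 2/3 of the remaining income goes to x: x* = 4 + 2/3·(I − 4p_x − 2p_y)/p_x.
Set x* = 11.2 in the demand function and solve for p_x: p_x = 10.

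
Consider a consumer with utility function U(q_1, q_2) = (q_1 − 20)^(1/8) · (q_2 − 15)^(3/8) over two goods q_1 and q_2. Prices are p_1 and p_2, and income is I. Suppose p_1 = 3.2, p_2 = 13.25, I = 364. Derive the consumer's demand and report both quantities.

q_1* = 27.9102, q_2* = 20.7311

Let q_1' = q_1−20, q_2' = q_2−15. MRS = (1/3)·q_2'/q_1' = p_1/p_2.
Substituting into the budget: q_1* = 20 + 0.25·(I − 20·p_1 − 15·p_2)/p_1, and q_2* = 15 + 0.75·(…)/p_2.
Discretionary income = 364 − 20·3.2 − 15·13.25 = 101.25; q_1* = 20 + 0.25·101.25/3.2 = 27.9102; q_2* = 15 + 0.75·101.25/13.25 = 20.7311.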